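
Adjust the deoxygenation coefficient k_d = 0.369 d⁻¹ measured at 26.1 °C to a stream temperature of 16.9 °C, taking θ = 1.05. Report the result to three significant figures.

k_d(T₂) = k_d(T₁) · θ^(T₂−T₁) = 0.369 × 1.05^(16.9−26.1)
= 0.369 × 1.05^-9.20 = 0.369 × 0.6383 = 0.2356 d⁻¹.

k_d ≈ 0.236 d⁻¹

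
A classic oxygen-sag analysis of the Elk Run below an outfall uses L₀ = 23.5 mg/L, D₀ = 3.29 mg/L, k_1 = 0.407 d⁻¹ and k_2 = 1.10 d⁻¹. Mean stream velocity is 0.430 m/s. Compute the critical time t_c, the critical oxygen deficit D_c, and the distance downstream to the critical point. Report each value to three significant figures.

At the critical point dD/dt = 0, so k_1 L₀ e^(−k_1 t) = k_2 D. Substituting D(t) from the Streeter–Phelps equation and solving for t gives
t_c = ln[(k_2/k_1)(1 − D₀(k_2−k_1)/(k_1 L₀))] / (k_2−k_1).
Here k_2−k_1 = 0.6930 d⁻¹ and 1 − D₀(k_2−k_1)/(k_1 L₀) = 1 − 3.29×0.6930/(0.407×23.5) = 0.7616, so
t_c = ln(2.703 × 0.7616) / 0.6930 = 0.7219 / 0.6930 = 1.042 d.
D_c = (k_1/k_2) L₀ e^(−k_1 t_c) = (0.407/1.10) × 23.5 × e^(−0.407×1.042) = 0.3700 × 23.5 × 0.6544 = 5.690 mg/L.
x_c = v t_c = 0.430 m/s × 1.042 d × 86400 s/d = 38700 m ≈ 38.7 km.

t_c ≈ 1.04 d; D_c ≈ 5.69 mg/L; x_c ≈ 38.7 km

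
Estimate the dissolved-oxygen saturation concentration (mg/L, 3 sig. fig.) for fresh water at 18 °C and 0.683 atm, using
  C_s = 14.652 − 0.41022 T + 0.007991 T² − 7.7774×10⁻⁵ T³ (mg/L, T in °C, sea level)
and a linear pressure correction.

At sea level: C_s = 14.652 − 0.41022×18 + 0.007991×18² − 7.7774×10⁻⁵×18³ = 9.404 mg/L.
Pressure correction: C_s' = 9.404 × 0.683 = 6.423 mg/L.

C_s ≈ 6.42 mg/L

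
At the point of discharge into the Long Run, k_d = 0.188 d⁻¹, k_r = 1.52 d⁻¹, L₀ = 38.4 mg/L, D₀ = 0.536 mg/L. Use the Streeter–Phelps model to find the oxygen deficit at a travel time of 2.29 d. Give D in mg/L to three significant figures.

D ≈ 3.37 mg/L

k_d L₀/(k_r−k_d) = 0.188×38.4/(1.52−0.188) = 7.219/1.332 = 5.420 mg/L.
e^(−k_d t) = e^(−0.188×2.290) = 0.6502; e^(−k_r t) = e^(−1.52×2.290) = 0.03078.
D = 5.420 × (0.6502 − 0.03078) + 0.536 × 0.03078 = 3.357 + 0.01650 = 3.373 mg/L.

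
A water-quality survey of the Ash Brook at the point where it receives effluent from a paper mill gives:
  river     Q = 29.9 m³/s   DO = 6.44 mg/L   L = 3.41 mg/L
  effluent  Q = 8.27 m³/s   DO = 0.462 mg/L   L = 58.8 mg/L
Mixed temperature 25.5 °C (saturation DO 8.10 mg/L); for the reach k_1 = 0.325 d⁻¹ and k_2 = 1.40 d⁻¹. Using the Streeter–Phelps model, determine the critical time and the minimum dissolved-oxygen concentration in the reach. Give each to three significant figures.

Mixed DO = (29.9×6.44 + 8.27×0.462)/(29.9+8.27) = 196.4/38.17 = 5.145 mg/L.
Mixed L₀ = (29.9×3.41 + 8.27×58.8)/(38.17) = 588.2/38.17 = 15.41 mg/L.
Initial deficit D₀ = C_s − DO₀ = 8.10 − 5.145 = 2.955 mg/L.
t_c = (1/1.075) ln[(1.40/0.325)(1 − 2.955×1.075/(0.325×15.41))] = 0.9302 × ln(1.575) = 0.4228 d.
D_c = (0.325/1.40) × 15.41 × e^(−0.325×0.4228) = 0.2321 × 15.41 × 0.8716 = 3.118 mg/L.
Minimum DO = 8.10 − 3.118 = 4.982 mg/L.

t_c ≈ 0.423 d; minimum DO ≈ 4.98 mg/L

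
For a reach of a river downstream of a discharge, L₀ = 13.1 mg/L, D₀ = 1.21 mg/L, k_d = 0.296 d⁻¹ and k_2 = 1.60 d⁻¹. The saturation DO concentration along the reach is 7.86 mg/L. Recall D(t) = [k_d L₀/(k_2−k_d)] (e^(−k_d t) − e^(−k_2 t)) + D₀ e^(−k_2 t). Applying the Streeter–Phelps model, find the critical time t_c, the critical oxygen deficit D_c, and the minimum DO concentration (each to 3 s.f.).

With k_2/k_d = 5.405 and 1 − D₀(k_2−k_d)/(k_d L₀) = 0.5931,
t_c = ln(5.405 × 0.5931) / (1.60 − 0.296) = ln(3.206) / 1.304 = 1.165/1.304 = 0.8934 d.
D_c = (k_d/k_2) L₀ e^(−k_d t_c) = (0.296/1.60) × 13.1 × e^(−0.296×0.8934) = 0.1850 × 13.1 × 0.7676 = 1.860 mg/L.
Minimum DO = C_s − D_c = 7.86 − 1.860 = 6.000 mg/L.

t_c ≈ 0.893 d; D_c ≈ 1.86 mg/L; min DO ≈ 6.00 mg/L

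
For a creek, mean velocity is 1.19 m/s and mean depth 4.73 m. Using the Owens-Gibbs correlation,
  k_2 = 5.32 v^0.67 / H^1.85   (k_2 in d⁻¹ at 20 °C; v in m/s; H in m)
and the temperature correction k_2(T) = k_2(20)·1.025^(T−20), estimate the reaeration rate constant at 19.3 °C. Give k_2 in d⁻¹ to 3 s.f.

k_2(20) = 5.32 × 1.19^0.67 / 4.73^1.85 = 5.32 × 1.124 / 17.72 = 0.3373 d⁻¹.
k_2(19.3) = 0.3373 × 1.025^(19.3−20) = 0.3373 × 0.9829 = 0.3315 d⁻¹.

k_2 ≈ 0.332 d⁻¹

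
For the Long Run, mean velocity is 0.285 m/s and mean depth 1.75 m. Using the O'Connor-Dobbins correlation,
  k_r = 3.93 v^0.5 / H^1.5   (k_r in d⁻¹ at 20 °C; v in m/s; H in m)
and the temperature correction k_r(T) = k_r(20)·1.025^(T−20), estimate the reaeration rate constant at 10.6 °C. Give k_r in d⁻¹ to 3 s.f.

k_r(20) = 3.93 × 0.285^0.5 / 1.75^1.5 = 3.93 × 0.5339 / 2.315 = 0.9063 d⁻¹.
k_r(10.6) = 0.9063 × 1.025^(10.6−20) = 0.9063 × 0.7929 = 0.7185 d⁻¹.

k_r ≈ 0.719 d⁻¹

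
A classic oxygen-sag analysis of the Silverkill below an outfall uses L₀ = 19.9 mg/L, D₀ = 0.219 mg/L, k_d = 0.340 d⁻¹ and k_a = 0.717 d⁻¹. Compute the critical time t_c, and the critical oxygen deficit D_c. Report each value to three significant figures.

t_c ≈ 1.95 d; D_c ≈ 4.87 mg/L

At the critical point dD/dt = 0, so k_d L₀ e^(−k_d t) = k_a D. Substituting D(t) from the Streeter–Phelps equation and solving for t gives
t_c = ln[(k_a/k_d)(1 − D₀(k_a−k_d)/(k_d L₀))] / (k_a−k_d).
Here k_a−k_d = 0.3770 d⁻¹ and 1 − D₀(k_a−k_d)/(k_d L₀) = 1 − 0.219×0.3770/(0.340×19.9) = 0.9878, so
t_c = ln(2.109 × 0.9878) / 0.3770 = 0.7339 / 0.3770 = 1.947 d.
L(t_c) = L₀ e^(−k_d t_c) = 19.9 × 0.5159 = 10.27 mg/L, and at the critical point k_a D_c = k_d L, so D_c = (0.340/0.717) × 10.27 = 4.868 mg/L.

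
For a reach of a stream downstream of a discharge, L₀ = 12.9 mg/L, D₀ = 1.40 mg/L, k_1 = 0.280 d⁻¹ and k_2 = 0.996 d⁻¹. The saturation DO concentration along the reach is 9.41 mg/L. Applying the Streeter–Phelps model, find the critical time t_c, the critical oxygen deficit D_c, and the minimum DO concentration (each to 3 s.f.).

With k_2/k_1 = 3.557 and 1 − D₀(k_2−k_1)/(k_1 L₀) = 0.7225,
t_c = ln(3.557 × 0.7225) / (0.996 − 0.280) = ln(2.570) / 0.7160 = 0.9439/0.7160 = 1.318 d.
L(t_c) = L₀ e^(−k_1 t_c) = 12.9 × 0.6913 = 8.918 mg/L, and at the critical point k_2 D_c = k_1 L, so D_c = (0.280/0.996) × 8.918 = 2.507 mg/L.
Minimum DO = C_s − D_c = 9.41 − 2.507 = 6.903 mg/L.

t_c ≈ 1.32 d; D_c ≈ 2.51 mg/L; min DO ≈ 6.90 mg/L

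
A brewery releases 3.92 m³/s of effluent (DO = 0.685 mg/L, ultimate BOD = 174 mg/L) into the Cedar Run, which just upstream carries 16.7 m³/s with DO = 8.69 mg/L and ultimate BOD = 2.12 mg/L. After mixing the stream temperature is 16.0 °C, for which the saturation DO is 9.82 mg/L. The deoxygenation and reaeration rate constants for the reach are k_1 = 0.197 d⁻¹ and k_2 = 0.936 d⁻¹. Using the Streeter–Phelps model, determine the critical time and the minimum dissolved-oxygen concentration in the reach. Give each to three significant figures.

t_c ≈ 1.65 d; minimum DO ≈ 4.53 mg/L

Mixed DO = (16.7×8.69 + 3.92×0.685)/(16.7+3.92) = 147.8/20.62 = 7.168 mg/L.
Mixed L₀ = (16.7×2.12 + 3.92×174)/(20.62) = 717.5/20.62 = 34.80 mg/L.
Initial deficit D₀ = C_s − DO₀ = 9.82 − 7.168 = 2.652 mg/L.
t_c = (1/0.7390) ln[(0.936/0.197)(1 − 2.652×0.7390/(0.197×34.80))] = 1.353 × ln(3.393) = 1.653 d.
D_c = (0.197/0.936) × 34.80 × e^(−0.197×1.653) = 0.2105 × 34.80 × 0.7220 = 5.288 mg/L.
Minimum DO = 9.82 − 5.288 = 4.532 mg/L.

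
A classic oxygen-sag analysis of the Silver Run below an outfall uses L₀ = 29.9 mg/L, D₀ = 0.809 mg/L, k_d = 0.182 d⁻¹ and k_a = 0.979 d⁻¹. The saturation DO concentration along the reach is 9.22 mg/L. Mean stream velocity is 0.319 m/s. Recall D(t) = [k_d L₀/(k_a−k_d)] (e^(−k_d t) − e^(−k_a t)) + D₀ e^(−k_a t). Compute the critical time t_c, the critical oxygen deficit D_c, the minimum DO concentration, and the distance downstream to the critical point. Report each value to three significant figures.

With k_a/k_d = 5.379 and 1 − D₀(k_a−k_d)/(k_d L₀) = 0.8815,
t_c = ln(5.379 × 0.8815) / (0.979 − 0.182) = ln(4.742) / 0.7970 = 1.556/0.7970 = 1.953 d.
L(t_c) = L₀ e^(−k_d t_c) = 29.9 × 0.7009 = 20.96 mg/L, and at the critical point k_a D_c = k_d L, so D_c = (0.182/0.979) × 20.96 = 3.896 mg/L.
Minimum DO = C_s − D_c = 9.22 − 3.896 = 5.324 mg/L.
x_c = v t_c = 0.319 m/s × 1.953 d × 86400 s/d = 53820 m ≈ 53.8 km.

t_c ≈ 1.95 d; D_c ≈ 3.90 mg/L; min DO ≈ 5.32 mg/L; x_c ≈ 53.8 km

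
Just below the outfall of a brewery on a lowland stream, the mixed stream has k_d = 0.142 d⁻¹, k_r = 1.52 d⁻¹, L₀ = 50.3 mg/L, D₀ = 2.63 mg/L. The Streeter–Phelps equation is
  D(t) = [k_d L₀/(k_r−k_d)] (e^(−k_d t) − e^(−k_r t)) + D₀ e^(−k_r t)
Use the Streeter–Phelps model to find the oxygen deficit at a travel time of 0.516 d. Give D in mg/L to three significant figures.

D ≈ 3.65 mg/L

k_d L₀/(k_r−k_d) = 0.142×50.3/(1.52−0.142) = 7.143/1.378 = 5.183 mg/L.
e^(−k_d t) = e^(−0.142×0.5160) = 0.9293; e^(−k_r t) = e^(−1.52×0.5160) = 0.4564.
D = 5.183 × (0.9293 − 0.4564) + 2.63 × 0.4564 = 2.451 + 1.200 = 3.652 mg/L.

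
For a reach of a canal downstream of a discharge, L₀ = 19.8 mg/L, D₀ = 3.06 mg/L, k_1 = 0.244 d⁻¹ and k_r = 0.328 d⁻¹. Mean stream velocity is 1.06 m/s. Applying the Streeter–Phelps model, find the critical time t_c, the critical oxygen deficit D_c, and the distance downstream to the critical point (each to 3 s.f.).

At the critical point dD/dt = 0, so k_1 L₀ e^(−k_1 t) = k_r D. Substituting D(t) from the Streeter–Phelps equation and solving for t gives
t_c = ln[(k_r/k_1)(1 − D₀(k_r−k_1)/(k_1 L₀))] / (k_r−k_1).
Here k_r−k_1 = 0.08400 d⁻¹ and 1 − D₀(k_r−k_1)/(k_1 L₀) = 1 − 3.06×0.08400/(0.244×19.8) = 0.9468, so
t_c = ln(1.344 × 0.9468) / 0.08400 = 0.2412 / 0.08400 = 2.871 d.
L(t_c) = L₀ e^(−k_1 t_c) = 19.8 × 0.4963 = 9.827 mg/L, and at the critical point k_r D_c = k_1 L, so D_c = (0.244/0.328) × 9.827 = 7.310 mg/L.
x_c = v t_c = 1.06 m/s × 2.871 d × 86400 s/d = 262900 m ≈ 263 km.

t_c ≈ 2.87 d; D_c ≈ 7.31 mg/L; x_c ≈ 263 km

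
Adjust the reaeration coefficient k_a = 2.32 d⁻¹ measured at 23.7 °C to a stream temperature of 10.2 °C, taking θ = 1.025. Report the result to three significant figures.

k_a ≈ 1.66 d⁻¹

k_a(T₂) = k_a(T₁) · θ^(T₂−T₁) = 2.32 × 1.025^(10.2−23.7)
= 2.32 × 1.025^-13.5 = 2.32 × 0.7165 = 1.662 d⁻¹.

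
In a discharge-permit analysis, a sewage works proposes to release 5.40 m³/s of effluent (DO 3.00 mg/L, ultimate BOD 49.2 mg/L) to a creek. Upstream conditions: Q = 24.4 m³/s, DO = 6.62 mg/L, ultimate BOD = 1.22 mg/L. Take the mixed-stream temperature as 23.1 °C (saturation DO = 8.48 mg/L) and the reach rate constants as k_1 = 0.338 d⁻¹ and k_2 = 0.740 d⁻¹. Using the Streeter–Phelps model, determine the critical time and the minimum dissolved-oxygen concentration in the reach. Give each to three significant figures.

Mixed DO = (24.4×6.62 + 5.40×3.00)/(24.4+5.40) = 177.7/29.80 = 5.964 mg/L.
Mixed L₀ = (24.4×1.22 + 5.40×49.2)/(29.80) = 295.4/29.80 = 9.914 mg/L.
Initial deficit D₀ = C_s − DO₀ = 8.48 − 5.964 = 2.516 mg/L.
t_c = (1/0.4020) ln[(0.740/0.338)(1 − 2.516×0.4020/(0.338×9.914))] = 2.488 × ln(1.529) = 1.056 d.
D_c = (0.338/0.740) × 9.914 × e^(−0.338×1.056) = 0.4568 × 9.914 × 0.6999 = 3.170 mg/L.
Minimum DO = 8.48 − 3.170 = 5.310 mg/L.

t_c ≈ 1.06 d; minimum DO ≈ 5.31 mg/L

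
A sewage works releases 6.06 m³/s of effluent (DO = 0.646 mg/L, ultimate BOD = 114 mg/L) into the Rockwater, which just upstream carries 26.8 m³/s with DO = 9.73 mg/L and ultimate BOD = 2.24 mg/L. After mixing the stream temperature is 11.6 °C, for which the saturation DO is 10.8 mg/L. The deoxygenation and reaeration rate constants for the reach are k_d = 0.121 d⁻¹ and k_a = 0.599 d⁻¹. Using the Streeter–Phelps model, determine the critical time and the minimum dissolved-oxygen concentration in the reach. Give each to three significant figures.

t_c ≈ 2.00 d; minimum DO ≈ 7.18 mg/L

Mixed DO = (26.8×9.73 + 6.06×0.646)/(26.8+6.06) = 264.7/32.86 = 8.055 mg/L.
Mixed L₀ = (26.8×2.24 + 6.06×114)/(32.86) = 750.9/32.86 = 22.85 mg/L.
Initial deficit D₀ = C_s − DO₀ = 10.8 − 8.055 = 2.745 mg/L.
t_c = (1/0.4780) ln[(0.599/0.121)(1 − 2.745×0.4780/(0.121×22.85))] = 2.092 × ln(2.601) = 2.000 d.
D_c = (0.121/0.599) × 22.85 × e^(−0.121×2.000) = 0.2020 × 22.85 × 0.7851 = 3.624 mg/L.
Minimum DO = 10.8 − 3.624 = 7.176 mg/L.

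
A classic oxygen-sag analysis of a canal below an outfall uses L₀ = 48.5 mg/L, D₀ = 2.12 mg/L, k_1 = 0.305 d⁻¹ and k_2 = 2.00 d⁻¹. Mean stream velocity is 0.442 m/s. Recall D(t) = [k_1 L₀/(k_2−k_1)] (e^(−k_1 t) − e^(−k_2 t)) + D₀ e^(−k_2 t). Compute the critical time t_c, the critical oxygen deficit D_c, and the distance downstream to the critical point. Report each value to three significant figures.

t_c ≈ 0.945 d; D_c ≈ 5.54 mg/L; x_c ≈ 36.1 km

With k_2/k_1 = 6.557 and 1 − D₀(k_2−k_1)/(k_1 L₀) = 0.7571,
t_c = ln(6.557 × 0.7571) / (2.00 − 0.305) = ln(4.964) / 1.695 = 1.602/1.695 = 0.9453 d.
L(t_c) = L₀ e^(−k_1 t_c) = 48.5 × 0.7495 = 36.35 mg/L, and at the critical point k_2 D_c = k_1 L, so D_c = (0.305/2.00) × 36.35 = 5.544 mg/L.
x_c = v t_c = 0.442 m/s × 0.9453 d × 86400 s/d = 36100 m ≈ 36.1 km.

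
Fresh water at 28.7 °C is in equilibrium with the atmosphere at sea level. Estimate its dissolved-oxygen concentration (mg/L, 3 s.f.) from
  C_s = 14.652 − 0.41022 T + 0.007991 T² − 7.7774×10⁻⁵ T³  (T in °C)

C_s ≈ 7.62 mg/L

C_s = 14.652 − 0.41022×28.7 + 0.007991×28.7² − 7.7774×10⁻⁵×28.7³ = 7.622 mg/L.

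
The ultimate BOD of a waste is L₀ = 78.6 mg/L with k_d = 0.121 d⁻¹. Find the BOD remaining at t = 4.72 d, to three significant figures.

L_t = L₀ e^(−k_d t) = 78.6 × e^(−0.121×4.72) = 78.6 × 0.5649 = 44.40 mg/L.

L ≈ 44.4 mg/L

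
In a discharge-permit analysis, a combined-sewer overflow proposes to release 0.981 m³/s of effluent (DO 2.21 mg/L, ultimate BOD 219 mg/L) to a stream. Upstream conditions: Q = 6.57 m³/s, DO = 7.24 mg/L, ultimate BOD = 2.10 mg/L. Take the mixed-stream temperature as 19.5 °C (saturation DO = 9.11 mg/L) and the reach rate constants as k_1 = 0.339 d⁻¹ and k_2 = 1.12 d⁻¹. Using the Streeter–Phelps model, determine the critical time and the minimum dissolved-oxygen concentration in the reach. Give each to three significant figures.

t_c ≈ 1.26 d; minimum DO ≈ 3.13 mg/L

Mixed DO = (6.57×7.24 + 0.981×2.21)/(6.57+0.981) = 49.73/7.551 = 6.587 mg/L.
Mixed L₀ = (6.57×2.10 + 0.981×219)/(7.551) = 228.6/7.551 = 30.28 mg/L.
Initial deficit D₀ = C_s − DO₀ = 9.11 − 6.587 = 2.523 mg/L.
t_c = (1/0.7810) ln[(1.12/0.339)(1 − 2.523×0.7810/(0.339×30.28))] = 1.280 × ln(2.669) = 1.257 d.
D_c = (0.339/1.12) × 30.28 × e^(−0.339×1.257) = 0.3027 × 30.28 × 0.6530 = 5.984 mg/L.
Minimum DO = 9.11 − 5.984 = 3.126 mg/L.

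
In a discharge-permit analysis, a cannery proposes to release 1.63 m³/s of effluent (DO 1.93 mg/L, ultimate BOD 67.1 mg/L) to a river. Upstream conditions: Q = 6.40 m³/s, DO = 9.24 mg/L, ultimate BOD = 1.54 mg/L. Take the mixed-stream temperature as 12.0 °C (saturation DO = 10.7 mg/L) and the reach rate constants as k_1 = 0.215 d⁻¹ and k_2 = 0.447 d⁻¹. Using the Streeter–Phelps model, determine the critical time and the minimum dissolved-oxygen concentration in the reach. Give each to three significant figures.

t_c ≈ 2.12 d; minimum DO ≈ 6.17 mg/L

Mixed DO = (6.40×9.24 + 1.63×1.93)/(6.40+1.63) = 62.28/8.030 = 7.756 mg/L.
Mixed L₀ = (6.40×1.54 + 1.63×67.1)/(8.030) = 119.2/8.030 = 14.85 mg/L.
Initial deficit D₀ = C_s − DO₀ = 10.7 − 7.756 = 2.944 mg/L.
t_c = (1/0.2320) ln[(0.447/0.215)(1 − 2.944×0.2320/(0.215×14.85))] = 4.310 × ln(1.634) = 2.117 d.
D_c = (0.215/0.447) × 14.85 × e^(−0.215×2.117) = 0.4810 × 14.85 × 0.6343 = 4.530 mg/L.
Minimum DO = 10.7 − 4.530 = 6.170 mg/L.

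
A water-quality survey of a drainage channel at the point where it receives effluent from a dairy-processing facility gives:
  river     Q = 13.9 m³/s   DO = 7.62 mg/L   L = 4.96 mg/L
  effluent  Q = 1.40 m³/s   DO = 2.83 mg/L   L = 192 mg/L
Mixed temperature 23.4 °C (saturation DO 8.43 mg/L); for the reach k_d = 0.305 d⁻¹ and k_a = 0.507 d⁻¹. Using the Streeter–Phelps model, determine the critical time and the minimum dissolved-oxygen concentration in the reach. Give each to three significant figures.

Mixed DO = (13.9×7.62 + 1.40×2.83)/(13.9+1.40) = 109.9/15.30 = 7.182 mg/L.
Mixed L₀ = (13.9×4.96 + 1.40×192)/(15.30) = 337.7/15.30 = 22.07 mg/L.
Initial deficit D₀ = C_s − DO₀ = 8.43 − 7.182 = 1.248 mg/L.
t_c = (1/0.2020) ln[(0.507/0.305)(1 − 1.248×0.2020/(0.305×22.07))] = 4.950 × ln(1.600) = 2.327 d.
D_c = (0.305/0.507) × 22.07 × e^(−0.305×2.327) = 0.6016 × 22.07 × 0.4918 = 6.531 mg/L.
Minimum DO = 8.43 − 6.531 = 1.899 mg/L.

t_c ≈ 2.33 d; minimum DO ≈ 1.90 mg/L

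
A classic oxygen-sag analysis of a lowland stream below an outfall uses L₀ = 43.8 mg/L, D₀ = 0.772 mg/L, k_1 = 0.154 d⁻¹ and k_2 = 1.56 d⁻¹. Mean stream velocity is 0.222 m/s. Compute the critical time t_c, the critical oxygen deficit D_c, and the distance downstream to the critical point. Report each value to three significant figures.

With k_2/k_1 = 10.13 and 1 − D₀(k_2−k_1)/(k_1 L₀) = 0.8391,
t_c = ln(10.13 × 0.8391) / (1.56 − 0.154) = ln(8.500) / 1.406 = 2.140/1.406 = 1.522 d.
D_c = (k_1/k_2) L₀ e^(−k_1 t_c) = (0.154/1.56) × 43.8 × e^(−0.154×1.522) = 0.09872 × 43.8 × 0.7910 = 3.420 mg/L.
x_c = v t_c = 0.222 m/s × 1.522 d × 86400 s/d = 29190 m ≈ 29.2 km.

t_c ≈ 1.52 d; D_c ≈ 3.42 mg/L; x_c ≈ 29.2 km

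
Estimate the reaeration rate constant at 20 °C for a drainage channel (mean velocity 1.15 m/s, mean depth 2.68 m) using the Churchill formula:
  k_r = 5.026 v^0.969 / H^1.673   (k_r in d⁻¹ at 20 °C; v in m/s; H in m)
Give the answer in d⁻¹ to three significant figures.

k_r = 5.026 × 1.15^0.969 / 2.68^1.673 = 5.026 × 1.145 / 5.203 = 1.106 d⁻¹.

k_r ≈ 1.11 d⁻¹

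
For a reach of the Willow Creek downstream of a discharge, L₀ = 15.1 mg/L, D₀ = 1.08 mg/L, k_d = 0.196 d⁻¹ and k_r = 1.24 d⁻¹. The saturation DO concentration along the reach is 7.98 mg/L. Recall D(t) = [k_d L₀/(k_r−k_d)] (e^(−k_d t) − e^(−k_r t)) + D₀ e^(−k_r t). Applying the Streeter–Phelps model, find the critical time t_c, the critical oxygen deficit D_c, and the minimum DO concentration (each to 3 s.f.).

t_c = [1/(k_r−k_d)] ln[(k_r/k_d)(1 − D₀(k_r−k_d)/(k_d L₀))]
= [1/(1.24−0.196)] ln[(1.24/0.196)(1 − 1.08×1.044/(0.196×15.1))]
= (1/1.044) ln[6.327 × 0.6190] = 0.9579 × ln(3.916) = 0.9579 × 1.365 = 1.308 d.
L(t_c) = L₀ e^(−k_d t_c) = 15.1 × 0.7739 = 11.69 mg/L, and at the critical point k_r D_c = k_d L, so D_c = (0.196/1.24) × 11.69 = 1.847 mg/L.
Minimum DO = C_s − D_c = 7.98 − 1.847 = 6.133 mg/L.

t_c ≈ 1.31 d; D_c ≈ 1.85 mg/L; min DO ≈ 6.13 mg/L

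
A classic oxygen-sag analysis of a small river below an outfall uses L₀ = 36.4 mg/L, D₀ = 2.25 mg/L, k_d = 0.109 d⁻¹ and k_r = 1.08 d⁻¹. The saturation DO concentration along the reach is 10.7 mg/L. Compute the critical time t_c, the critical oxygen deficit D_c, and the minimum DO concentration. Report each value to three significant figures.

t_c ≈ 1.54 d; D_c ≈ 3.11 mg/L; min DO ≈ 7.59 mg/L

With k_r/k_d = 9.908 and 1 − D₀(k_r−k_d)/(k_d L₀) = 0.4494,
t_c = ln(9.908 × 0.4494) / (1.08 − 0.109) = ln(4.452) / 0.9710 = 1.493/0.9710 = 1.538 d.
D_c = (k_d/k_r) L₀ e^(−k_d t_c) = (0.109/1.08) × 36.4 × e^(−0.109×1.538) = 0.1009 × 36.4 × 0.8457 = 3.107 mg/L.
Minimum DO = C_s − D_c = 10.7 − 3.107 = 7.593 mg/L.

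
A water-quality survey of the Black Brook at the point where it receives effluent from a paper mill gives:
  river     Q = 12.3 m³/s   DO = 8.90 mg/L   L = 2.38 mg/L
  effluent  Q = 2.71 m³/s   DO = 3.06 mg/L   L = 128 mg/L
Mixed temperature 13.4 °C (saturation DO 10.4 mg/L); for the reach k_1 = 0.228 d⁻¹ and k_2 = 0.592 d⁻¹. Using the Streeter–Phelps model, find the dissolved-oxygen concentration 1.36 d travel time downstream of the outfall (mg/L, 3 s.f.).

DO ≈ 4.76 mg/L

Mixed DO = (12.3×8.90 + 2.71×3.06)/(12.3+2.71) = 117.8/15.01 = 7.846 mg/L.
Mixed L₀ = (12.3×2.38 + 2.71×128)/(15.01) = 376.2/15.01 = 25.06 mg/L.
Initial deficit D₀ = C_s − DO₀ = 10.4 − 7.846 = 2.554 mg/L.
D(1.36) = [0.228×25.06/(0.592−0.228)](e^(−0.228×1.36) − e^(−0.592×1.36)) + 2.554 e^(−0.592×1.36)
= 15.70 × (0.7334 − 0.4470) + 2.554 × 0.4470 = 5.637 mg/L.
DO = 10.4 − 5.637 = 4.763 mg/L.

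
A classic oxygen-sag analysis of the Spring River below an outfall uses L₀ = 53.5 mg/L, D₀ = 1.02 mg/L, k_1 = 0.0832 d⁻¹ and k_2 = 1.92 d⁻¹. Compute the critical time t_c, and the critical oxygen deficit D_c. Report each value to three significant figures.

t_c ≈ 1.41 d; D_c ≈ 2.06 mg/L

t_c = [1/(k_2−k_1)] ln[(k_2/k_1)(1 − D₀(k_2−k_1)/(k_1 L₀))]
= [1/(1.92−0.0832)] ln[(1.92/0.0832)(1 − 1.02×1.837/(0.0832×53.5))]
= (1/1.837) ln[23.08 × 0.5791] = 0.5444 × ln(13.36) = 0.5444 × 2.593 = 1.411 d.
D_c = (k_1/k_2) L₀ e^(−k_1 t_c) = (0.0832/1.92) × 53.5 × e^(−0.0832×1.411) = 0.04333 × 53.5 × 0.8892 = 2.061 mg/L.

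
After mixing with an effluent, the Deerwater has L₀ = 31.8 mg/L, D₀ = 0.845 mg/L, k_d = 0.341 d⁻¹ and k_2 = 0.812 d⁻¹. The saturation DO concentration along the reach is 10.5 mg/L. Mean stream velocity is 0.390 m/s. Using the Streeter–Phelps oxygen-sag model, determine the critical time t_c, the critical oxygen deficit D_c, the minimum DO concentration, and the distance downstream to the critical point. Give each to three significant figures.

At the critical point dD/dt = 0, so k_d L₀ e^(−k_d t) = k_2 D. Substituting D(t) from the Streeter–Phelps equation and solving for t gives
t_c = ln[(k_2/k_d)(1 − D₀(k_2−k_d)/(k_d L₀))] / (k_2−k_d).
Here k_2−k_d = 0.4710 d⁻¹ and 1 − D₀(k_2−k_d)/(k_d L₀) = 1 − 0.845×0.4710/(0.341×31.8) = 0.9633, so
t_c = ln(2.381 × 0.9633) / 0.4710 = 0.8302 / 0.4710 = 1.763 d.
D_c = (k_d/k_2) L₀ e^(−k_d t_c) = (0.341/0.812) × 31.8 × e^(−0.341×1.763) = 0.4200 × 31.8 × 0.5482 = 7.321 mg/L.
Minimum DO = C_s − D_c = 10.5 − 7.321 = 3.179 mg/L.
x_c = v t_c = 0.390 m/s × 1.763 d × 86400 s/d = 59400 m ≈ 59.4 km.

t_c ≈ 1.76 d; D_c ≈ 7.32 mg/L; min DO ≈ 3.18 mg/L; x_c ≈ 59.4 km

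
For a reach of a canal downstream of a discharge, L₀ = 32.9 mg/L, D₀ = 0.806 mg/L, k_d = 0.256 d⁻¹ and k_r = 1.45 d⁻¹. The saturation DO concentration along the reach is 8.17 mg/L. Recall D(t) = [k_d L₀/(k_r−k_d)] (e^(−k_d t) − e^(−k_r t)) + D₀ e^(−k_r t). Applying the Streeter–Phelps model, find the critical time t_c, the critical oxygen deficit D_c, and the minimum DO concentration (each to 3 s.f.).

With k_r/k_d = 5.664 and 1 − D₀(k_r−k_d)/(k_d L₀) = 0.8857,
t_c = ln(5.664 × 0.8857) / (1.45 − 0.256) = ln(5.017) / 1.194 = 1.613/1.194 = 1.351 d.
L(t_c) = L₀ e^(−k_d t_c) = 32.9 × 0.7077 = 23.28 mg/L, and at the critical point k_r D_c = k_d L, so D_c = (0.256/1.45) × 23.28 = 4.110 mg/L.
Minimum DO = C_s − D_c = 8.17 − 4.110 = 4.060 mg/L.

t_c ≈ 1.35 d; D_c ≈ 4.11 mg/L; min DO ≈ 4.06 mg/L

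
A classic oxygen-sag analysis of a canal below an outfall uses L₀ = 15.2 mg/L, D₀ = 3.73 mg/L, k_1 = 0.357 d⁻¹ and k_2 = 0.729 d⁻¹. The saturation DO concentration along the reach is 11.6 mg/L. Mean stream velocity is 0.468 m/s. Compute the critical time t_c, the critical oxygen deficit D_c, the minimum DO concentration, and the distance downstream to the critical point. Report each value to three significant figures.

At the critical point dD/dt = 0, so k_1 L₀ e^(−k_1 t) = k_2 D. Substituting D(t) from the Streeter–Phelps equation and solving for t gives
t_c = ln[(k_2/k_1)(1 − D₀(k_2−k_1)/(k_1 L₀))] / (k_2−k_1).
Here k_2−k_1 = 0.3720 d⁻¹ and 1 − D₀(k_2−k_1)/(k_1 L₀) = 1 − 3.73×0.3720/(0.357×15.2) = 0.7443, so
t_c = ln(2.042 × 0.7443) / 0.3720 = 0.4186 / 0.3720 = 1.125 d.
D_c = (k_1/k_2) L₀ e^(−k_1 t_c) = (0.357/0.729) × 15.2 × e^(−0.357×1.125) = 0.4897 × 15.2 × 0.6692 = 4.981 mg/L.
Minimum DO = C_s − D_c = 11.6 − 4.981 = 6.619 mg/L.
x_c = v t_c = 0.468 m/s × 1.125 d × 86400 s/d = 45500 m ≈ 45.5 km.

t_c ≈ 1.13 d; D_c ≈ 4.98 mg/L; min DO ≈ 6.62 mg/L; x_c ≈ 45.5 km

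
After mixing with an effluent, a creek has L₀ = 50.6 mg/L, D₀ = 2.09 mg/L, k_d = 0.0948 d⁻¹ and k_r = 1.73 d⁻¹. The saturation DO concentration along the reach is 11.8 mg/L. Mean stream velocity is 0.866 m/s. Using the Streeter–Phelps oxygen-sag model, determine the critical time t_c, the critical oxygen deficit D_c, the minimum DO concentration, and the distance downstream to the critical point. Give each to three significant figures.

t_c ≈ 1.01 d; D_c ≈ 2.52 mg/L; min DO ≈ 9.28 mg/L; x_c ≈ 75.9 km

At the critical point dD/dt = 0, so k_d L₀ e^(−k_d t) = k_r D. Substituting D(t) from the Streeter–Phelps equation and solving for t gives
t_c = ln[(k_r/k_d)(1 − D₀(k_r−k_d)/(k_d L₀))] / (k_r−k_d).
Here k_r−k_d = 1.635 d⁻¹ and 1 − D₀(k_r−k_d)/(k_d L₀) = 1 − 2.09×1.635/(0.0948×50.6) = 0.2875, so
t_c = ln(18.25 × 0.2875) / 1.635 = 1.658 / 1.635 = 1.014 d.
D_c = (k_d/k_r) L₀ e^(−k_d t_c) = (0.0948/1.73) × 50.6 × e^(−0.0948×1.014) = 0.05480 × 50.6 × 0.9084 = 2.519 mg/L.
Minimum DO = C_s − D_c = 11.8 − 2.519 = 9.281 mg/L.
x_c = v t_c = 0.866 m/s × 1.014 d × 86400 s/d = 75850 m ≈ 75.9 km.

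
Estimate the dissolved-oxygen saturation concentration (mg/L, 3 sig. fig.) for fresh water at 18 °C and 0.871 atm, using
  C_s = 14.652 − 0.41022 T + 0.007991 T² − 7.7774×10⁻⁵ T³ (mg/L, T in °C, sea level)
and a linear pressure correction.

C_s ≈ 8.19 mg/L

At sea level: C_s = 14.652 − 0.41022×18 + 0.007991×18² − 7.7774×10⁻⁵×18³ = 9.404 mg/L.
Pressure correction: C_s' = 9.404 × 0.871 = 8.190 mg/L.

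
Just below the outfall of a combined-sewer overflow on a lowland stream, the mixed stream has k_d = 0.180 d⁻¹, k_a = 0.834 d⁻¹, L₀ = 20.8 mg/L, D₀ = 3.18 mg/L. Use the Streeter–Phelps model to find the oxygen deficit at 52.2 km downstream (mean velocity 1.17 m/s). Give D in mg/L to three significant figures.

Travel time t = x/v = 52.2 km / (1.17 m/s) = 52200 m / 1.17 m/s = 44620 s = 0.5164 d.
k_d L₀/(k_a−k_d) = 0.180×20.8/(0.834−0.180) = 3.744/0.6540 = 5.725 mg/L.
e^(−k_d t) = e^(−0.180×0.5164) = 0.9112; e^(−k_a t) = e^(−0.834×0.5164) = 0.6501.
D = 5.725 × (0.9112 − 0.6501) + 3.18 × 0.6501 = 1.495 + 2.067 = 3.562 mg/L.

D ≈ 3.56 mg/L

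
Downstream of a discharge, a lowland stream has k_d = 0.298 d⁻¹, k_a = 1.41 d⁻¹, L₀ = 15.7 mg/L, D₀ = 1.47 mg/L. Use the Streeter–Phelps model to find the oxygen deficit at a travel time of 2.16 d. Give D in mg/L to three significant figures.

D ≈ 2.08 mg/L

k_d L₀/(k_a−k_d) = 0.298×15.7/(1.41−0.298) = 4.679/1.112 = 4.207 mg/L.
e^(−k_d t) = e^(−0.298×2.160) = 0.5254; e^(−k_a t) = e^(−1.41×2.160) = 0.04757.
D = 4.207 × (0.5254 − 0.04757) + 1.47 × 0.04757 = 2.010 + 0.06992 = 2.080 mg/L.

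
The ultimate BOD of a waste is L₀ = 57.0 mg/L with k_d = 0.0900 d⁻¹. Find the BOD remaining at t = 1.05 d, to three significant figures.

L ≈ 51.9 mg/L

L_t = L₀ e^(−k_d t) = 57.0 × e^(−0.0900×1.05) = 57.0 × 0.9098 = 51.86 mg/L.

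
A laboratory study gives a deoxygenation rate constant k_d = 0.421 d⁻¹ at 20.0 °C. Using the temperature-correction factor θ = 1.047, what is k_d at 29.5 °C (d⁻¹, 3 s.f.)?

k_d ≈ 0.651 d⁻¹

k_d(T₂) = k_d(T₁) · θ^(T₂−T₁) = 0.421 × 1.047^(29.5−20.0)
= 0.421 × 1.047^9.50 = 0.421 × 1.547 = 0.6513 d⁻¹.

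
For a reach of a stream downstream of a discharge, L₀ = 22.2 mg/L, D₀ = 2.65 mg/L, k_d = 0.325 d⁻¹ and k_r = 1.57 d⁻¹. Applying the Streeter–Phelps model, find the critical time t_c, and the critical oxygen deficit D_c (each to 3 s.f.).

t_c = [1/(k_r−k_d)] ln[(k_r/k_d)(1 − D₀(k_r−k_d)/(k_d L₀))]
= [1/(1.57−0.325)] ln[(1.57/0.325)(1 − 2.65×1.245/(0.325×22.2))]
= (1/1.245) ln[4.831 × 0.5427] = 0.8032 × ln(2.622) = 0.8032 × 0.9639 = 0.7742 d.
L(t_c) = L₀ e^(−k_d t_c) = 22.2 × 0.7775 = 17.26 mg/L, and at the critical point k_r D_c = k_d L, so D_c = (0.325/1.57) × 17.26 = 3.573 mg/L.

t_c ≈ 0.774 d; D_c ≈ 3.57 mg/L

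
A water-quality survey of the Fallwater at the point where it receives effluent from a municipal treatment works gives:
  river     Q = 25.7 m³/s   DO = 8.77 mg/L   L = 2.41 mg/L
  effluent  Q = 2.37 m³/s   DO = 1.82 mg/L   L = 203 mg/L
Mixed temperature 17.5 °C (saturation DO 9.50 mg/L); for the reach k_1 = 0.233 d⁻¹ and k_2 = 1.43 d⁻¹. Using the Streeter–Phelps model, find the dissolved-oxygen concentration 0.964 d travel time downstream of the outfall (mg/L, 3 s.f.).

DO ≈ 7.11 mg/L

Mixed DO = (25.7×8.77 + 2.37×1.82)/(25.7+2.37) = 229.7/28.07 = 8.183 mg/L.
Mixed L₀ = (25.7×2.41 + 2.37×203)/(28.07) = 543.0/28.07 = 19.35 mg/L.
Initial deficit D₀ = C_s − DO₀ = 9.50 − 8.183 = 1.317 mg/L.
D(0.964) = [0.233×19.35/(1.43−0.233)](e^(−0.233×0.964) − e^(−1.43×0.964)) + 1.317 e^(−1.43×0.964)
= 3.766 × (0.7988 − 0.2520) + 1.317 × 0.2520 = 2.391 mg/L.
DO = 9.50 − 2.391 = 7.109 mg/L.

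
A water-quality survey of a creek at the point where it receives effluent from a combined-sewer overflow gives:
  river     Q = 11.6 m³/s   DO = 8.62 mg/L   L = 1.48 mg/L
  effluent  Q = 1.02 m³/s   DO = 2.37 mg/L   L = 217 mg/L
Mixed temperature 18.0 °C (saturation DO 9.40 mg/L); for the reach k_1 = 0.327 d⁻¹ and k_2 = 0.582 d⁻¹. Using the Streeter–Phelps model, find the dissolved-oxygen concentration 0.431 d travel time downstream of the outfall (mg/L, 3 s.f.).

DO ≈ 6.21 mg/L

Mixed DO = (11.6×8.62 + 1.02×2.37)/(11.6+1.02) = 102.4/12.62 = 8.115 mg/L.
Mixed L₀ = (11.6×1.48 + 1.02×217)/(12.62) = 238.5/12.62 = 18.90 mg/L.
Initial deficit D₀ = C_s − DO₀ = 9.40 − 8.115 = 1.285 mg/L.
D(0.431) = [0.327×18.90/(0.582−0.327)](e^(−0.327×0.431) − e^(−0.582×0.431)) + 1.285 e^(−0.582×0.431)
= 24.24 × (0.8685 − 0.7781) + 1.285 × 0.7781 = 3.191 mg/L.
DO = 9.40 − 3.191 = 6.209 mg/L.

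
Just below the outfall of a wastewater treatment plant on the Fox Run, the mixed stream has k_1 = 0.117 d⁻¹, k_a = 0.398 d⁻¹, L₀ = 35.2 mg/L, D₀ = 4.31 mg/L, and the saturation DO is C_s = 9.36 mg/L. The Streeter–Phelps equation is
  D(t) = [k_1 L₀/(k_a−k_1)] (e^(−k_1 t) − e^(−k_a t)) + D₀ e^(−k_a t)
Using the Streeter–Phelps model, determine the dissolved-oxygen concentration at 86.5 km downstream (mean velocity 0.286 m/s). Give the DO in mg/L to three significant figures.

Travel time t = x/v = 86.5 km / (0.286 m/s) = 86500 m / 0.286 m/s = 302400 s = 3.501 d.
k_1 L₀/(k_a−k_1) = 0.117×35.2/(0.398−0.117) = 4.118/0.2810 = 14.66 mg/L.
e^(−k_1 t) = e^(−0.117×3.501) = 0.6639; e^(−k_a t) = e^(−0.398×3.501) = 0.2483.
D = 14.66 × (0.6639 − 0.2483) + 4.31 × 0.2483 = 6.092 + 1.070 = 7.162 mg/L.
DO = C_s − D = 9.36 − 7.162 = 2.198 mg/L.

DO ≈ 2.20 mg/L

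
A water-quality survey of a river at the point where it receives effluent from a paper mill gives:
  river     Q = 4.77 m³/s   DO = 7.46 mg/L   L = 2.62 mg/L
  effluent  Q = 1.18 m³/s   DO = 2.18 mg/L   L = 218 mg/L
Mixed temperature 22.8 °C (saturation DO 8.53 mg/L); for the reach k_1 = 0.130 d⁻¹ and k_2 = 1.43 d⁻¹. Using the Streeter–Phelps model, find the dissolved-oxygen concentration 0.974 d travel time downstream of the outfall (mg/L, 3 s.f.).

Mixed DO = (4.77×7.46 + 1.18×2.18)/(4.77+1.18) = 38.16/5.950 = 6.413 mg/L.
Mixed L₀ = (4.77×2.62 + 1.18×218)/(5.950) = 269.7/5.950 = 45.33 mg/L.
Initial deficit D₀ = C_s − DO₀ = 8.53 − 6.413 = 2.117 mg/L.
D(0.974) = [0.130×45.33/(1.43−0.130)](e^(−0.130×0.974) − e^(−1.43×0.974)) + 2.117 e^(−1.43×0.974)
= 4.533 × (0.8811 − 0.2484) + 2.117 × 0.2484 = 3.394 mg/L.
DO = 8.53 − 3.394 = 5.136 mg/L.

DO ≈ 5.14 mg/L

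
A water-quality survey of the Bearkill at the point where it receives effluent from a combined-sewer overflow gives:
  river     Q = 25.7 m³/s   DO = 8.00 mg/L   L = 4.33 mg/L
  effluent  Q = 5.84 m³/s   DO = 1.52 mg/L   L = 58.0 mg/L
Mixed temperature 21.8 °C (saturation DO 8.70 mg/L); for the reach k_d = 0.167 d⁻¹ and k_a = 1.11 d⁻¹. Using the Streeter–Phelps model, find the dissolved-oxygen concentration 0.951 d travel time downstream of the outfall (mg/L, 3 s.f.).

DO ≈ 6.76 mg/L

Mixed DO = (25.7×8.00 + 5.84×1.52)/(25.7+5.84) = 214.5/31.54 = 6.800 mg/L.
Mixed L₀ = (25.7×4.33 + 5.84×58.0)/(31.54) = 450.0/31.54 = 14.27 mg/L.
Initial deficit D₀ = C_s − DO₀ = 8.70 − 6.800 = 1.900 mg/L.
D(0.951) = [0.167×14.27/(1.11−0.167)](e^(−0.167×0.951) − e^(−1.11×0.951)) + 1.900 e^(−1.11×0.951)
= 2.527 × (0.8532 − 0.3480) + 1.900 × 0.3480 = 1.938 mg/L.
DO = 8.70 − 1.938 = 6.762 mg/L.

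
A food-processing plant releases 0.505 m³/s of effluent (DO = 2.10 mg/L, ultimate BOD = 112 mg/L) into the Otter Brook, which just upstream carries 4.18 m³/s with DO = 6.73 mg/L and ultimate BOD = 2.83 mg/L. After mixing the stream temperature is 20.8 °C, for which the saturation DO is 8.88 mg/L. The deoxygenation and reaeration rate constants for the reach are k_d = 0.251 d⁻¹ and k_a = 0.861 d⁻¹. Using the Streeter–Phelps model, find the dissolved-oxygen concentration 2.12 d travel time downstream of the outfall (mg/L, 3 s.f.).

DO ≈ 5.89 mg/L

Mixed DO = (4.18×6.73 + 0.505×2.10)/(4.18+0.505) = 29.19/4.685 = 6.231 mg/L.
Mixed L₀ = (4.18×2.83 + 0.505×112)/(4.685) = 68.39/4.685 = 14.60 mg/L.
Initial deficit D₀ = C_s − DO₀ = 8.88 − 6.231 = 2.649 mg/L.
D(2.12) = [0.251×14.60/(0.861−0.251)](e^(−0.251×2.12) − e^(−0.861×2.12)) + 2.649 e^(−0.861×2.12)
= 6.007 × (0.5874 − 0.1612) + 2.649 × 0.1612 = 2.987 mg/L.
DO = 8.88 − 2.987 = 5.893 mg/L.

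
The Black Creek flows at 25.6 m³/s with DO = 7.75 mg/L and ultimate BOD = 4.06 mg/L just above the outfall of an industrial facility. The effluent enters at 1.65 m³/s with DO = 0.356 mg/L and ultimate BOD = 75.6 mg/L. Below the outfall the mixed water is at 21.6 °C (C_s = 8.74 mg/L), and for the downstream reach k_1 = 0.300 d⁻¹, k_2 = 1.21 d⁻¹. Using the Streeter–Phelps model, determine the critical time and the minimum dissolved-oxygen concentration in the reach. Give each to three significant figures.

t_c ≈ 0.727 d; minimum DO ≈ 7.07 mg/L

Mixed DO = (25.6×7.75 + 1.65×0.356)/(25.6+1.65) = 199.0/27.25 = 7.302 mg/L.
Mixed L₀ = (25.6×4.06 + 1.65×75.6)/(27.25) = 228.7/27.25 = 8.392 mg/L.
Initial deficit D₀ = C_s − DO₀ = 8.74 − 7.302 = 1.438 mg/L.
t_c = (1/0.9100) ln[(1.21/0.300)(1 − 1.438×0.9100/(0.300×8.392))] = 1.099 × ln(1.937) = 0.7267 d.
D_c = (0.300/1.21) × 8.392 × e^(−0.300×0.7267) = 0.2479 × 8.392 × 0.8041 = 1.673 mg/L.
Minimum DO = 8.74 − 1.673 = 7.067 mg/L.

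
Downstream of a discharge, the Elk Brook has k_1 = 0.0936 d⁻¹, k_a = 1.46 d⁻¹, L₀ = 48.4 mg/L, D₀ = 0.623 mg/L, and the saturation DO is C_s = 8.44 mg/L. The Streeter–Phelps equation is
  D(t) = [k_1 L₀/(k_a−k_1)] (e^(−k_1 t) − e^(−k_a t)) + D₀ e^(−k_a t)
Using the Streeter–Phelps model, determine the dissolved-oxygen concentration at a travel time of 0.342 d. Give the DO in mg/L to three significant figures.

DO ≈ 6.86 mg/L

k_1 L₀/(k_a−k_1) = 0.0936×48.4/(1.46−0.0936) = 4.530/1.366 = 3.315 mg/L.
e^(−k_1 t) = e^(−0.0936×0.3420) = 0.9685; e^(−k_a t) = e^(−1.46×0.3420) = 0.6069.
D = 3.315 × (0.9685 − 0.6069) + 0.623 × 0.6069 = 1.199 + 0.3781 = 1.577 mg/L.
DO = C_s − D = 8.44 − 1.577 = 6.863 mg/L.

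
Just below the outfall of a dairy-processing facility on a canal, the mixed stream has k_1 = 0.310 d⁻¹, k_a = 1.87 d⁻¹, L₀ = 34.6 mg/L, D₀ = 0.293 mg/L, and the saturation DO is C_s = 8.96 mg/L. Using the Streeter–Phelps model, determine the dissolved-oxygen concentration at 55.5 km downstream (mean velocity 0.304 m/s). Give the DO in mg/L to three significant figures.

Travel time t = x/v = 55.5 km / (0.304 m/s) = 55500 m / 0.304 m/s = 182600 s = 2.113 d.
k_1 L₀/(k_a−k_1) = 0.310×34.6/(1.87−0.310) = 10.73/1.560 = 6.876 mg/L.
e^(−k_1 t) = e^(−0.310×2.113) = 0.5194; e^(−k_a t) = e^(−1.87×2.113) = 0.01923.
D = 6.876 × (0.5194 − 0.01923) + 0.293 × 0.01923 = 3.439 + 0.005634 = 3.445 mg/L.
DO = C_s − D = 8.96 − 3.445 = 5.515 mg/L.

DO ≈ 5.52 mg/L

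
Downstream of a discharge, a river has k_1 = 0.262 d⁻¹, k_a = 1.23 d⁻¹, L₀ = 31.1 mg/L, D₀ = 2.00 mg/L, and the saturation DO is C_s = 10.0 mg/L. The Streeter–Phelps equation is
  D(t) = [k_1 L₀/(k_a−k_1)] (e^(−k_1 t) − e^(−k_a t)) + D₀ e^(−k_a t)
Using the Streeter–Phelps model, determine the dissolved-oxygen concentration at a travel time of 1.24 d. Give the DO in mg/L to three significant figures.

DO ≈ 5.31 mg/L

k_1 L₀/(k_a−k_1) = 0.262×31.1/(1.23−0.262) = 8.148/0.9680 = 8.418 mg/L.
e^(−k_1 t) = e^(−0.262×1.240) = 0.7226; e^(−k_a t) = e^(−1.23×1.240) = 0.2176.
D = 8.418 × (0.7226 − 0.2176) + 2.00 × 0.2176 = 4.251 + 0.4352 = 4.686 mg/L.
DO = C_s − D = 10.0 − 4.686 = 5.314 mg/L.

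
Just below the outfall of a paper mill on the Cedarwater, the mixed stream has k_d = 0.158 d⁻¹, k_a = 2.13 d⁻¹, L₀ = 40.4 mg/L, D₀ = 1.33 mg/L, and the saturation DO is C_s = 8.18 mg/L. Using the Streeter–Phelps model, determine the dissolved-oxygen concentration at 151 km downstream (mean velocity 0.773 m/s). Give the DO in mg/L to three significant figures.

Travel time t = x/v = 151 km / (0.773 m/s) = 151000 m / 0.773 m/s = 195300 s = 2.261 d.
k_d L₀/(k_a−k_d) = 0.158×40.4/(2.13−0.158) = 6.383/1.972 = 3.237 mg/L.
e^(−k_d t) = e^(−0.158×2.261) = 0.6996; e^(−k_a t) = e^(−2.13×2.261) = 0.008101.
D = 3.237 × (0.6996 − 0.008101) + 1.33 × 0.008101 = 2.238 + 0.01077 = 2.249 mg/L.
DO = C_s − D = 8.18 − 2.249 = 5.931 mg/L.

DO ≈ 5.93 mg/L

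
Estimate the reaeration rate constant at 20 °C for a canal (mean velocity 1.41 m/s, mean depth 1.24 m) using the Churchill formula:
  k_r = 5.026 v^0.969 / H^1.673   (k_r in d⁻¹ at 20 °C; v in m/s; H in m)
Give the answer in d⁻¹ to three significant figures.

k_r = 5.026 × 1.41^0.969 / 1.24^1.673 = 5.026 × 1.395 / 1.433 = 4.892 d⁻¹.

k_r ≈ 4.89 d⁻¹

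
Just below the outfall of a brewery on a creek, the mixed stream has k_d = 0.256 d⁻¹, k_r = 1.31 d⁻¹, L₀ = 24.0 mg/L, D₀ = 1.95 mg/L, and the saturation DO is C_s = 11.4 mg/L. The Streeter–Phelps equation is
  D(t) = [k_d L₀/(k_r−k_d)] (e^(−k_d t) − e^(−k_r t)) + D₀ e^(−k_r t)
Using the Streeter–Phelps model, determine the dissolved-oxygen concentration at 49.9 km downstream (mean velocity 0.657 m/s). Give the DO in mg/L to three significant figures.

Travel time t = x/v = 49.9 km / (0.657 m/s) = 49900 m / 0.657 m/s = 75950 s = 0.8791 d.
k_d L₀/(k_r−k_d) = 0.256×24.0/(1.31−0.256) = 6.144/1.054 = 5.829 mg/L.
e^(−k_d t) = e^(−0.256×0.8791) = 0.7985; e^(−k_r t) = e^(−1.31×0.8791) = 0.3161.
D = 5.829 × (0.7985 − 0.3161) + 1.95 × 0.3161 = 2.812 + 0.6165 = 3.428 mg/L.
DO = C_s − D = 11.4 − 3.428 = 7.972 mg/L.

DO ≈ 7.97 mg/L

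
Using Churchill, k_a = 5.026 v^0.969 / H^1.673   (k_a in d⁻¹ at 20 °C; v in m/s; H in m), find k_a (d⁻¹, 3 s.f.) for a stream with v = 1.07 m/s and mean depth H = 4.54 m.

k_a ≈ 0.427 d⁻¹

k_a = 5.026 × 1.07^0.969 / 4.54^1.673 = 5.026 × 1.068 / 12.57 = 0.4270 d⁻¹.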